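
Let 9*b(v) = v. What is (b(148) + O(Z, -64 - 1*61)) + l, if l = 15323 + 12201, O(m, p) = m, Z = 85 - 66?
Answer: 248035/9 ≈ 27559.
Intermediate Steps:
b(v) = v/9
Z = 19
l = 27524
(b(148) + O(Z, -64 - 1*61)) + l = ((1/9)*148 + 19) + 27524 = (148/9 + 19) + 27524 = 319/9 + 27524 = 248035/9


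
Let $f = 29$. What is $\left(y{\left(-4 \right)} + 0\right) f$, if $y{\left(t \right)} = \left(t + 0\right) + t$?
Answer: $-232$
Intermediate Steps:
$y{\left(t \right)} = 2 t$ ($y{\left(t \right)} = t + t = 2 t$)
$\left(y{\left(-4 \right)} + 0\right) f = \left(2 \left(-4\right) + 0\right) 29 = \left(-8 + 0\right) 29 = \left(-8\right) 29 = -232$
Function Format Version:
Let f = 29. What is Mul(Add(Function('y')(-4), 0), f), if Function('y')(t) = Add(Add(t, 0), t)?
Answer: -232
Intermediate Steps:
Function('y')(t) = Mul(2, t) (Function('y')(t) = Add(t, t) = Mul(2, t))
Mul(Add(Function('y')(-4), 0), f) = Mul(Add(Mul(2, -4), 0), 29) = Mul(Add(-8, 0), 29) = Mul(-8, 29) = -232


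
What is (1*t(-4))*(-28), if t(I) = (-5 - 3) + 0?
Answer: 224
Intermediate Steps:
t(I) = -8 (t(I) = -8 + 0 = -8)
(1*t(-4))*(-28) = (1*(-8))*(-28) = -8*(-28) = 224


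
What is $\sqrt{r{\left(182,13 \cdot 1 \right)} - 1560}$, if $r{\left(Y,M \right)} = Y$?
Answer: $i \sqrt{1378} \approx 37.121 i$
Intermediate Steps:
$\sqrt{r{\left(182,13 \cdot 1 \right)} - 1560} = \sqrt{182 - 1560} = \sqrt{-1378} = i \sqrt{1378}$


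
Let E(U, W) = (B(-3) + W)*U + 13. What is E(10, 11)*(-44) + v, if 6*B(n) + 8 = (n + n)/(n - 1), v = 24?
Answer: -14734/3 ≈ -4911.3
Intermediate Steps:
B(n) = -4/3 + n/(3*(-1 + n)) (B(n) = -4/3 + ((n + n)/(n - 1))/6 = -4/3 + ((2*n)/(-1 + n))/6 = -4/3 + (2*n/(-1 + n))/6 = -4/3 + n/(3*(-1 + n)))
E(U, W) = 13 + U*(-13/12 + W) (E(U, W) = ((4/3 - 1*(-3))/(-1 - 3) + W)*U + 13 = ((4/3 + 3)/(-4) + W)*U + 13 = (-¼*13/3 + W)*U + 13 = (-13/12 + W)*U + 13 = U*(-13/12 + W) + 13 = 13 + U*(-13/12 + W))
E(10, 11)*(-44) + v = (13 - 13/12*10 + 10*11)*(-44) + 24 = (13 - 65/6 + 110)*(-44) + 24 = (673/6)*(-44) + 24 = -14806/3 + 24 = -14734/3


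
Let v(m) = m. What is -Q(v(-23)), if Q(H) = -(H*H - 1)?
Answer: 528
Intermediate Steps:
Q(H) = 1 - H² (Q(H) = -(H² - 1) = -(-1 + H²) = 1 - H²)
-Q(v(-23)) = -(1 - 1*(-23)²) = -(1 - 1*529) = -(1 - 529) = -1*(-528) = 528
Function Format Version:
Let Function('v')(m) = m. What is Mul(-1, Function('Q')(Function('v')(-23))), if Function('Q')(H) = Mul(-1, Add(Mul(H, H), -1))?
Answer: 528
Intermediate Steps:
Function('Q')(H) = Add(1, Mul(-1, Pow(H, 2))) (Function('Q')(H) = Mul(-1, Add(Pow(H, 2), -1)) = Mul(-1, Add(-1, Pow(H, 2))) = Add(1, Mul(-1, Pow(H, 2))))
Mul(-1, Function('Q')(Function('v')(-23))) = Mul(-1, Add(1, Mul(-1, Pow(-23, 2)))) = Mul(-1, Add(1, Mul(-1, 529))) = Mul(-1, Add(1, -529)) = Mul(-1, -528) = 528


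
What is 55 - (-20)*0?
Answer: 55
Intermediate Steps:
55 - (-20)*0 = 55 - 5*0 = 55 + 0 = 55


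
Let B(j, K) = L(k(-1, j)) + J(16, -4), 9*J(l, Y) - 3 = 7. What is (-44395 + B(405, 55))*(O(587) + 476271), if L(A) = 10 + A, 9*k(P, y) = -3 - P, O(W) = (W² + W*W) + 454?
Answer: -155237378797/3 ≈ -5.1746e+10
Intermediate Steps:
J(l, Y) = 10/9 (J(l, Y) = ⅓ + (⅑)*7 = ⅓ + 7/9 = 10/9)
O(W) = 454 + 2*W² (O(W) = (W² + W²) + 454 = 2*W² + 454 = 454 + 2*W²)
k(P, y) = -⅓ - P/9 (k(P, y) = (-3 - P)/9 = -⅓ - P/9)
B(j, K) = 98/9 (B(j, K) = (10 + (-⅓ - ⅑*(-1))) + 10/9 = (10 + (-⅓ + ⅑)) + 10/9 = (10 - 2/9) + 10/9 = 88/9 + 10/9 = 98/9)
(-44395 + B(405, 55))*(O(587) + 476271) = (-44395 + 98/9)*((454 + 2*587²) + 476271) = -399457*((454 + 2*344569) + 476271)/9 = -399457*((454 + 689138) + 476271)/9 = -399457*(689592 + 476271)/9 = -399457/9*1165863 = -155237378797/3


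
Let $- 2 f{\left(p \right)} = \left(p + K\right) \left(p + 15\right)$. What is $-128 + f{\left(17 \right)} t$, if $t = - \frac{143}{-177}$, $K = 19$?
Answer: $- \frac{35008}{59} \approx -593.36$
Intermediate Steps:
$f{\left(p \right)} = - \frac{\left(15 + p\right) \left(19 + p\right)}{2}$ ($f{\left(p \right)} = - \frac{\left(p + 19\right) \left(p + 15\right)}{2} = - \frac{\left(19 + p\right) \left(15 + p\right)}{2} = - \frac{\left(15 + p\right) \left(19 + p\right)}{2}$)
$t = \frac{143}{177}$ ($t = \left(-143\right) \left(- \frac{1}{177}\right) = \frac{143}{177} \approx 0.80791$)
$-128 + f{\left(17 \right)} t = -128 + \left(- \frac{285}{2} - 289 - \frac{17^{2}}{2}\right) \frac{143}{177} = -128 + \left(- \frac{285}{2} - 289 - \frac{289}{2}\right) \frac{143}{177} = -128 - \frac{27456}{59} = - \frac{35008}{59}$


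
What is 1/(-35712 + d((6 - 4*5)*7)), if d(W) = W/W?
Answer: -1/35711 ≈ -2.8003e-5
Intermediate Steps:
d(W) = 1
1/(-35712 + d((6 - 4*5)*7)) = 1/(-35712 + 1) = 1/(-35711) = -1/35711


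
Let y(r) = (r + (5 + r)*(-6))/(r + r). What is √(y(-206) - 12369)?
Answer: I*√131248471/103 ≈ 111.23*I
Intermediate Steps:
y(r) = (-30 - 5*r)/(2*r) (y(r) = (r + (-30 - 6*r))/((2*r)) = (-30 - 5*r)*(1/(2*r)) = (-30 - 5*r)/(2*r))
√(y(-206) - 12369) = √((-5/2 - 15/(-206)) - 12369) = √((-5/2 - 15*(-1/206)) - 12369) = √((-5/2 + 15/206) - 12369) = √(-250/103 - 12369) = √(-1274257/103) = I*√131248471/103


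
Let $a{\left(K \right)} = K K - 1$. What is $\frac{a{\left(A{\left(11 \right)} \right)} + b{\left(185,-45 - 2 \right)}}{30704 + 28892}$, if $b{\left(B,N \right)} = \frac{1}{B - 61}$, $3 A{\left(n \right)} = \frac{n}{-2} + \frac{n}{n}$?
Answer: $\frac{39}{1847476} \approx 2.111 \cdot 10^{-5}$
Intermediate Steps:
$A{\left(n \right)} = \frac{1}{3} - \frac{n}{6}$ ($A{\left(n \right)} = \frac{\frac{n}{-2} + \frac{n}{n}}{3} = \frac{n \left(- \frac{1}{2}\right) + 1}{3} = \frac{- \frac{n}{2} + 1}{3} = \frac{1 - \frac{n}{2}}{3} = \frac{1}{3} - \frac{n}{6}$)
$a{\left(K \right)} = -1 + K^{2}$ ($a{\left(K \right)} = K^{2} - 1 = -1 + K^{2}$)
$b{\left(B,N \right)} = \frac{1}{-61 + B}$
$\frac{a{\left(A{\left(11 \right)} \right)} + b{\left(185,-45 - 2 \right)}}{30704 + 28892} = \frac{\left(-1 + \left(\frac{1}{3} - \frac{11}{6}\right)^{2}\right) + \frac{1}{-61 + 185}}{30704 + 28892} = \frac{\left(-1 + \left(\frac{1}{3} - \frac{11}{6}\right)^{2}\right) + \frac{1}{124}}{59596} = \left(\left(-1 + \left(- \frac{3}{2}\right)^{2}\right) + \frac{1}{124}\right) \frac{1}{59596} = \left(\left(-1 + \frac{9}{4}\right) + \frac{1}{124}\right) \frac{1}{59596} = \left(\frac{5}{4} + \frac{1}{124}\right) \frac{1}{59596} = \frac{39}{31} \cdot \frac{1}{59596} = \frac{39}{1847476}$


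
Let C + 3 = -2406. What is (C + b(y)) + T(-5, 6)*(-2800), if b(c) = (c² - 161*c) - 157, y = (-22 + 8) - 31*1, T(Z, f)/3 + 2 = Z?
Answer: 65504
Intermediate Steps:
C = -2409 (C = -3 - 2406 = -2409)
T(Z, f) = -6 + 3*Z
y = -45 (y = -14 - 31 = -45)
b(c) = -157 + c² - 161*c
(C + b(y)) + T(-5, 6)*(-2800) = (-2409 + (-157 + (-45)² - 161*(-45))) + (-6 + 3*(-5))*(-2800) = (-2409 + (-157 + 2025 + 7245)) + (-6 - 15)*(-2800) = (-2409 + 9113) - 21*(-2800) = 6704 + 58800 = 65504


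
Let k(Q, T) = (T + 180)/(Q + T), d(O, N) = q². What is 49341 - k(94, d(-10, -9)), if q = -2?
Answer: 2417617/49 ≈ 49339.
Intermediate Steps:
d(O, N) = 4 (d(O, N) = (-2)² = 4)
k(Q, T) = (180 + T)/(Q + T)
49341 - k(94, d(-10, -9)) = 49341 - (180 + 4)/(94 + 4) = 49341 - 184/98 = 49341 - 1*92/49 = 49341 - 92/49 = 2417617/49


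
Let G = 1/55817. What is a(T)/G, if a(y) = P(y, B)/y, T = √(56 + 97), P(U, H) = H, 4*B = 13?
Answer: 725621*√17/204 ≈ 14666.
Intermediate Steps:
B = 13/4 (B = (¼)*13 = 13/4 ≈ 3.2500)
T = 3*√17 (T = √153 = 3*√17 ≈ 12.369)
a(y) = 13/(4*y)
G = 1/55817 ≈ 1.7916e-5
a(T)/G = (13/(4*((3*√17))))/(1/55817) = (13*(√17/51)/4)*55817 = (13*√17/204)*55817 = 725621*√17/204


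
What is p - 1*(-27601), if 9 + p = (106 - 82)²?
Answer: 28168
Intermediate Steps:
p = 567 (p = -9 + (106 - 82)² = -9 + 24² = -9 + 576 = 567)
p - 1*(-27601) = 567 - 1*(-27601) = 567 + 27601 = 28168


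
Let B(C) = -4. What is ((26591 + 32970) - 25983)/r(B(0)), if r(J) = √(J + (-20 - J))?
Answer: -16789*I*√5/5 ≈ -7508.3*I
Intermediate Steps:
r(J) = 2*I*√5 (r(J) = √(-20) = 2*I*√5)
((26591 + 32970) - 25983)/r(B(0)) = ((26591 + 32970) - 25983)/((2*I*√5)) = (59561 - 25983)*(-I*√5/10) = 33578*(-I*√5/10) = -16789*I*√5/5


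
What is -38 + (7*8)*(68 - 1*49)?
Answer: 1026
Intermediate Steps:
-38 + (7*8)*(68 - 1*49) = -38 + 56*(68 - 49) = -38 + 56*19 = -38 + 1064 = 1026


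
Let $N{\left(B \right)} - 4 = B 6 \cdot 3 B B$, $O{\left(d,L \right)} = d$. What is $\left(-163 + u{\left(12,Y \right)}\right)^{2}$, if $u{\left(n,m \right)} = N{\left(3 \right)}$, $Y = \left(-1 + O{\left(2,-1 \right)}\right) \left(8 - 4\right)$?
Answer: $106929$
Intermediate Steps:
$Y = 4$ ($Y = \left(-1 + 2\right) \left(8 - 4\right) = 1 \cdot 4 = 4$)
$N{\left(B \right)} = 4 + 18 B^{3}$ ($N{\left(B \right)} = 4 + B 6 \cdot 3 B B = 4 + 6 B 3 B B = 4 + 18 B B B = 4 + 18 B^{2} B = 4 + 18 B^{3}$)
$u{\left(n,m \right)} = 490$ ($u{\left(n,m \right)} = 4 + 18 \cdot 3^{3} = 4 + 18 \cdot 27 = 4 + 486 = 490$)
$\left(-163 + u{\left(12,Y \right)}\right)^{2} = \left(-163 + 490\right)^{2} = 327^{2} = 106929$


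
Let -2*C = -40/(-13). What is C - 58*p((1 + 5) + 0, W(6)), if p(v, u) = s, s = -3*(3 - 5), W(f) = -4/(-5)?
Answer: -4544/13 ≈ -349.54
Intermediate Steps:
W(f) = ⅘ (W(f) = -4*(-⅕) = ⅘)
s = 6 (s = -3*(-2) = 6)
p(v, u) = 6
C = -20/13 (C = -(-20)/(-13) = -(-20)*(-1)/13 = -½*40/13 = -20/13 ≈ -1.5385)
C - 58*p((1 + 5) + 0, W(6)) = -20/13 - 58*6 = -20/13 - 348 = -4544/13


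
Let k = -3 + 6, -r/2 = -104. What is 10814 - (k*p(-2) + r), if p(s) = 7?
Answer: 10585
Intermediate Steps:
r = 208 (r = -2*(-104) = 208)
k = 3
10814 - (k*p(-2) + r) = 10814 - (3*7 + 208) = 10814 - (21 + 208) = 10814 - 1*229 = 10814 - 229 = 10585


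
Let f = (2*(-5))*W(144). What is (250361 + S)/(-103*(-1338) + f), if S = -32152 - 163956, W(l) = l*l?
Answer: -54253/69546 ≈ -0.78010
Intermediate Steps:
W(l) = l²
S = -196108
f = -207360 (f = (2*(-5))*144² = -10*20736 = -207360)
(250361 + S)/(-103*(-1338) + f) = (250361 - 196108)/(-103*(-1338) - 207360) = 54253/(137814 - 207360) = 54253/(-69546) = 54253*(-1/69546) = -54253/69546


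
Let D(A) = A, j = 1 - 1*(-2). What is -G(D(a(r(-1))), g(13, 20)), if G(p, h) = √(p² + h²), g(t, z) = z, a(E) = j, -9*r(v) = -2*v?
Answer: -√409 ≈ -20.224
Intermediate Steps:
r(v) = 2*v/9 (r(v) = -(-2)*v/9 = 2*v/9)
j = 3 (j = 1 + 2 = 3)
a(E) = 3
G(p, h) = √(h² + p²)
-G(D(a(r(-1))), g(13, 20)) = -√(20² + 3²) = -√(400 + 9) = -√409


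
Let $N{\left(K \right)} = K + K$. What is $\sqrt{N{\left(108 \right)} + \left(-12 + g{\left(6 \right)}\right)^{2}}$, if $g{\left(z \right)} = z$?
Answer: $6 \sqrt{7} \approx 15.875$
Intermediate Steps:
$N{\left(K \right)} = 2 K$
$\sqrt{N{\left(108 \right)} + \left(-12 + g{\left(6 \right)}\right)^{2}} = \sqrt{2 \cdot 108 + \left(-12 + 6\right)^{2}} = \sqrt{216 + \left(-6\right)^{2}} = \sqrt{216 + 36} = \sqrt{252} = 6 \sqrt{7}$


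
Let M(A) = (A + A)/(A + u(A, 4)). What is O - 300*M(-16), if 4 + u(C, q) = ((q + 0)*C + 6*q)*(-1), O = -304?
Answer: 176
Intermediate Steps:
u(C, q) = -4 - 6*q - C*q (u(C, q) = -4 + ((q + 0)*C + 6*q)*(-1) = -4 + (q*C + 6*q)*(-1) = -4 + (C*q + 6*q)*(-1) = -4 + (6*q + C*q)*(-1) = -4 + (-6*q - C*q) = -4 - 6*q - C*q)
M(A) = 2*A/(-28 - 3*A) (M(A) = (A + A)/(A + (-4 - 6*4 - 1*A*4)) = (2*A)/(A + (-4 - 24 - 4*A)) = (2*A)/(A + (-28 - 4*A)) = (2*A)/(-28 - 3*A) = 2*A/(-28 - 3*A))
O - 300*M(-16) = -304 - (-600)*(-16)/(28 + 3*(-16)) = -304 - (-600)*(-16)/(28 - 48) = -304 - (-600)*(-16)/(-20) = -304 - (-600)*(-16)*(-1)/20 = -304 - 300*(-8/5) = -304 + 480 = 176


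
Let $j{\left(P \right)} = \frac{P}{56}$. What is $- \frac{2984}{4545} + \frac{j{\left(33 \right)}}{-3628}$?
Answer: $- \frac{606403297}{923398560} \approx -0.65671$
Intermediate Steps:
$j{\left(P \right)} = \frac{P}{56}$ ($j{\left(P \right)} = P \frac{1}{56} = \frac{P}{56}$)
$- \frac{2984}{4545} + \frac{j{\left(33 \right)}}{-3628} = - \frac{2984}{4545} + \frac{\frac{1}{56} \cdot 33}{-3628} = \left(-2984\right) \frac{1}{4545} + \frac{33}{56} \left(- \frac{1}{3628}\right) = - \frac{2984}{4545} - \frac{33}{203168} = - \frac{606403297}{923398560}$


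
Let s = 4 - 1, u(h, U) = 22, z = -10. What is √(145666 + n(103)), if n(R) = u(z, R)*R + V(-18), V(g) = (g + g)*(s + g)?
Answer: 2*√37118 ≈ 385.32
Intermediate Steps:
s = 3
V(g) = 2*g*(3 + g) (V(g) = (g + g)*(3 + g) = (2*g)*(3 + g) = 2*g*(3 + g))
n(R) = 540 + 22*R (n(R) = 22*R + 2*(-18)*(3 - 18) = 22*R + 2*(-18)*(-15) = 22*R + 540 = 540 + 22*R)
√(145666 + n(103)) = √(145666 + (540 + 22*103)) = √(145666 + (540 + 2266)) = √(145666 + 2806) = √148472 = 2*√37118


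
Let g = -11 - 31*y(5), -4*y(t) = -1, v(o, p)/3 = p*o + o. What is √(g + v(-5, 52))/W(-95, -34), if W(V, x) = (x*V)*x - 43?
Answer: -I*√3255/219726 ≈ -0.00025965*I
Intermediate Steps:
v(o, p) = 3*o + 3*o*p (v(o, p) = 3*(p*o + o) = 3*(o*p + o) = 3*(o + o*p) = 3*o + 3*o*p)
y(t) = ¼ (y(t) = -¼*(-1) = ¼)
g = -75/4 (g = -11 - 31*¼ = -11 - 31/4 = -75/4 ≈ -18.750)
W(V, x) = -43 + V*x² (W(V, x) = (V*x)*x - 43 = V*x² - 43 = -43 + V*x²)
√(g + v(-5, 52))/W(-95, -34) = √(-75/4 + 3*(-5)*(1 + 52))/(-43 - 95*(-34)²) = √(-75/4 + 3*(-5)*53)/(-43 - 95*1156) = √(-75/4 - 795)/(-43 - 109820) = √(-3255/4)/(-109863) = (I*√3255/2)*(-1/109863) = -I*√3255/219726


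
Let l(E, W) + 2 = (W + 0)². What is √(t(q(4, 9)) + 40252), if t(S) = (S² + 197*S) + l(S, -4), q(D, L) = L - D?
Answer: 2*√10319 ≈ 203.17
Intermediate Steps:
l(E, W) = -2 + W² (l(E, W) = -2 + (W + 0)² = -2 + W²)
t(S) = 14 + S² + 197*S (t(S) = (S² + 197*S) + (-2 + (-4)²) = (S² + 197*S) + (-2 + 16) = (S² + 197*S) + 14 = 14 + S² + 197*S)
√(t(q(4, 9)) + 40252) = √((14 + (9 - 1*4)² + 197*(9 - 1*4)) + 40252) = √((14 + (9 - 4)² + 197*(9 - 4)) + 40252) = √((14 + 5² + 197*5) + 40252) = √((14 + 25 + 985) + 40252) = √(1024 + 40252) = √41276 = 2*√10319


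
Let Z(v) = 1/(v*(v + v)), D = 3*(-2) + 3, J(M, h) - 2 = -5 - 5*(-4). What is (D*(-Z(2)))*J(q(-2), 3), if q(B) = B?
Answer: 51/8 ≈ 6.3750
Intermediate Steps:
J(M, h) = 17 (J(M, h) = 2 + (-5 - 5*(-4)) = 2 + (-5 + 20) = 2 + 15 = 17)
D = -3 (D = -6 + 3 = -3)
Z(v) = 1/(2*v**2) (Z(v) = 1/(v*(2*v)) = 1/(2*v**2))
(D*(-Z(2)))*J(q(-2), 3) = -(-3)*(1/2)/2**2*17 = -(-3)*(1/2)*(1/4)*17 = -(-3)/8*17 = -3*(-1/8)*17 = (3/8)*17 = 51/8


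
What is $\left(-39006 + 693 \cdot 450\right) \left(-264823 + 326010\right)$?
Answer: $16694505828$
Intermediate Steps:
$\left(-39006 + 693 \cdot 450\right) \left(-264823 + 326010\right) = \left(-39006 + 311850\right) 61187 = 272844 \cdot 61187 = 16694505828$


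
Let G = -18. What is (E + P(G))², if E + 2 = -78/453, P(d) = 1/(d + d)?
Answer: 143017681/29550096 ≈ 4.8398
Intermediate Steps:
P(d) = 1/(2*d)
E = -328/151 (E = -2 - 78/453 = -2 - 78*1/453 = -2 - 26/151 = -328/151 ≈ -2.1722)
(E + P(G))² = (-328/151 + (½)/(-18))² = (-328/151 + (½)*(-1/18))² = (-328/151 - 1/36)² = (-11959/5436)² = 143017681/29550096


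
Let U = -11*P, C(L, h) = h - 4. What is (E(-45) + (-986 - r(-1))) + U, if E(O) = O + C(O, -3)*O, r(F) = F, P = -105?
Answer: 440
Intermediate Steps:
C(L, h) = -4 + h
E(O) = -6*O (E(O) = O + (-4 - 3)*O = O - 7*O = -6*O)
U = 1155 (U = -11*(-105) = 1155)
(E(-45) + (-986 - r(-1))) + U = (-6*(-45) + (-986 - 1*(-1))) + 1155 = (270 + (-986 + 1)) + 1155 = (270 - 985) + 1155 = -715 + 1155 = 440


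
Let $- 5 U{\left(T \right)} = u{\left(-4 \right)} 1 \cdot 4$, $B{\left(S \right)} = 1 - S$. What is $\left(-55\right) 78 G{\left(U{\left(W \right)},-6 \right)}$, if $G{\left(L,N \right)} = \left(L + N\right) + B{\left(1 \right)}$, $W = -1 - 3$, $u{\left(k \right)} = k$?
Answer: $12012$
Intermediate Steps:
$W = -4$
$U{\left(T \right)} = \frac{16}{5}$ ($U{\left(T \right)} = - \frac{\left(-4\right) 1 \cdot 4}{5} = - \frac{\left(-4\right) 4}{5} = \left(- \frac{1}{5}\right) \left(-16\right) = \frac{16}{5}$)
$G{\left(L,N \right)} = L + N$ ($G{\left(L,N \right)} = \left(L + N\right) + \left(1 - 1\right) = \left(L + N\right) + 0 = L + N$)
$\left(-55\right) 78 G{\left(U{\left(W \right)},-6 \right)} = \left(-55\right) 78 \left(\frac{16}{5} - 6\right) = \left(-4290\right) \left(- \frac{14}{5}\right) = 12012$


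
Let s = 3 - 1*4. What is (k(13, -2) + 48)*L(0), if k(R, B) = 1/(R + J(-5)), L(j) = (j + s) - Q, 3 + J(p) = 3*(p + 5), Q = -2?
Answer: 481/10 ≈ 48.100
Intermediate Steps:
s = -1 (s = 3 - 4 = -1)
J(p) = 12 + 3*p (J(p) = -3 + 3*(p + 5) = -3 + 3*(5 + p) = -3 + (15 + 3*p) = 12 + 3*p)
L(j) = 1 + j (L(j) = (j - 1) - 1*(-2) = (-1 + j) + 2 = 1 + j)
k(R, B) = 1/(-3 + R) (k(R, B) = 1/(R + (12 + 3*(-5))) = 1/(R + (12 - 15)) = 1/(R - 3) = 1/(-3 + R))
(k(13, -2) + 48)*L(0) = (1/(-3 + 13) + 48)*(1 + 0) = (1/10 + 48)*1 = (⅒ + 48)*1 = (481/10)*1 = 481/10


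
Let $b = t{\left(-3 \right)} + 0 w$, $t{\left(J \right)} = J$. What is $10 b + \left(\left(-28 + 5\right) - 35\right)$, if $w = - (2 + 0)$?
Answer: $-88$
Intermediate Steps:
$w = -2$ ($w = \left(-1\right) 2 = -2$)
$b = -3$ ($b = -3 + 0 \left(-2\right) = -3 + 0 = -3$)
$10 b + \left(\left(-28 + 5\right) - 35\right) = 10 \left(-3\right) + \left(\left(-28 + 5\right) - 35\right) = -30 - 58 = -88$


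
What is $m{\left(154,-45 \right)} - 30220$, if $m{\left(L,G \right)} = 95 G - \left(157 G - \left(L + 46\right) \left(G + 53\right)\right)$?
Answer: $-25830$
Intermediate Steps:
$m{\left(L,G \right)} = - 62 G + \left(46 + L\right) \left(53 + G\right)$ ($m{\left(L,G \right)} = 95 G - \left(157 G - \left(46 + L\right) \left(53 + G\right)\right) = - 62 G + \left(46 + L\right) \left(53 + G\right)$)
$m{\left(154,-45 \right)} - 30220 = \left(2438 - -720 + 53 \cdot 154 - 6930\right) - 30220 = \left(2438 + 720 + 8162 - 6930\right) - 30220 = 4390 - 30220 = -25830$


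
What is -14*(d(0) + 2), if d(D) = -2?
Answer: 0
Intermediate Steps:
-14*(d(0) + 2) = -14*(-2 + 2) = -14*0 = 0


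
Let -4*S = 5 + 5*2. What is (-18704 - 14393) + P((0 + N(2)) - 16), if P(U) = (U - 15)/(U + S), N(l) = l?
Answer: -2349771/71 ≈ -33095.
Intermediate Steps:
S = -15/4 (S = -(5 + 5*2)/4 = -(5 + 10)/4 = -¼*15 = -15/4 ≈ -3.7500)
P(U) = (-15 + U)/(-15/4 + U) (P(U) = (U - 15)/(U - 15/4) = (-15 + U)/(-15/4 + U))
(-18704 - 14393) + P((0 + N(2)) - 16) = (-18704 - 14393) + 4*(-15 + ((0 + 2) - 16))/(-15 + 4*((0 + 2) - 16)) = -33097 + 4*(-15 + (2 - 16))/(-15 + 4*(2 - 16)) = -33097 + 4*(-15 - 14)/(-15 + 4*(-14)) = -33097 + 4*(-29)/(-15 - 56) = -33097 + 4*(-29)/(-71) = -33097 + 4*(-1/71)*(-29) = -33097 + 116/71 = -2349771/71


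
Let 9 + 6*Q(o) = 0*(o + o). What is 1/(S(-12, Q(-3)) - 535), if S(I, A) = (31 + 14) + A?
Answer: -2/983 ≈ -0.0020346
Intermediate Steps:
Q(o) = -3/2 (Q(o) = -3/2 + (0*(o + o))/6 = -3/2 + (0*(2*o))/6 = -3/2 + (⅙)*0 = -3/2 + 0 = -3/2)
S(I, A) = 45 + A
1/(S(-12, Q(-3)) - 535) = 1/((45 - 3/2) - 535) = 1/(87/2 - 535) = 1/(-983/2) = -2/983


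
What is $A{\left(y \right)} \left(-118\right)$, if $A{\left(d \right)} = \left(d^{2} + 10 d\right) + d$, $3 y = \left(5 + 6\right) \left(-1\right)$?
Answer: $\frac{28556}{9} \approx 3172.9$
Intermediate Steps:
$y = - \frac{11}{3}$ ($y = \frac{\left(5 + 6\right) \left(-1\right)}{3} = \frac{11 \left(-1\right)}{3} = \frac{1}{3} \left(-11\right) = - \frac{11}{3} \approx -3.6667$)
$A{\left(d \right)} = d^{2} + 11 d$
$A{\left(y \right)} \left(-118\right) = - \frac{11 \left(11 - \frac{11}{3}\right)}{3} \left(-118\right) = \left(- \frac{11}{3}\right) \frac{22}{3} \left(-118\right) = \left(- \frac{242}{9}\right) \left(-118\right) = \frac{28556}{9}$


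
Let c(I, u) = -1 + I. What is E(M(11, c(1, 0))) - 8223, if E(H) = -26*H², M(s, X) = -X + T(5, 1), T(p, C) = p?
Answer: -8873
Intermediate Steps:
M(s, X) = 5 - X (M(s, X) = -X + 5 = 5 - X)
E(M(11, c(1, 0))) - 8223 = -26*(5 - (-1 + 1))² - 8223 = -26*(5 - 1*0)² - 8223 = -26*(5 + 0)² - 8223 = -26*5² - 8223 = -26*25 - 8223 = -650 - 8223 = -8873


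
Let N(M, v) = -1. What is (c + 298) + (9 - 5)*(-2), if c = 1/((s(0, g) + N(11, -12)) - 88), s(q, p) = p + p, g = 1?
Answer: 25229/87 ≈ 289.99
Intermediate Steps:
s(q, p) = 2*p
c = -1/87 (c = 1/((2*1 - 1) - 88) = 1/((2 - 1) - 88) = 1/(1 - 88) = 1/(-87) = -1/87 ≈ -0.011494)
(c + 298) + (9 - 5)*(-2) = (-1/87 + 298) + (9 - 5)*(-2) = 25925/87 + 4*(-2) = 25925/87 - 8 = 25229/87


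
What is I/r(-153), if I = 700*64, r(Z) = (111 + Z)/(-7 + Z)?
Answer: 512000/3 ≈ 1.7067e+5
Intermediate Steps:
r(Z) = (111 + Z)/(-7 + Z)
I = 44800
I/r(-153) = 44800/(((111 - 153)/(-7 - 153))) = 44800/((-42/(-160))) = 44800/((-1/160*(-42))) = 44800/(21/80) = 44800*(80/21) = 512000/3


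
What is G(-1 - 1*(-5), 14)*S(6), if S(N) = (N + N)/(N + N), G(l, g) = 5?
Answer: 5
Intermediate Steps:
S(N) = 1 (S(N) = (2*N)/((2*N)) = (2*N)*(1/(2*N)) = 1)
G(-1 - 1*(-5), 14)*S(6) = 5*1 = 5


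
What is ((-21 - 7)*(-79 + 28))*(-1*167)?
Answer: -238476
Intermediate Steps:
((-21 - 7)*(-79 + 28))*(-1*167) = -28*(-51)*(-167) = 1428*(-167) = -238476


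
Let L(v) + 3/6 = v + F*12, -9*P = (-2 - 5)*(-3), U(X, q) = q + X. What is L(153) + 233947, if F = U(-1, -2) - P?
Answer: 468183/2 ≈ 2.3409e+5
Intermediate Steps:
U(X, q) = X + q
P = -7/3 (P = -(-2 - 5)*(-3)/9 = -(-7)*(-3)/9 = -1/9*21 = -7/3 ≈ -2.3333)
F = -2/3 (F = (-1 - 2) - 1*(-7/3) = -3 + 7/3 = -2/3 ≈ -0.66667)
L(v) = -17/2 + v (L(v) = -1/2 + (v - 2/3*12) = -1/2 + (v - 8) = -1/2 + (-8 + v) = -17/2 + v)
L(153) + 233947 = (-17/2 + 153) + 233947 = 289/2 + 233947 = 468183/2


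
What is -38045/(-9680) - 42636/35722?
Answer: 94632701/34578896 ≈ 2.7367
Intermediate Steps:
-38045/(-9680) - 42636/35722 = -38045*(-1/9680) - 42636*1/35722 = 7609/1936 - 21318/17861 = 94632701/34578896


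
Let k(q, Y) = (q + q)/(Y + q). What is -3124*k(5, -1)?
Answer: -7810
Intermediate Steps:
k(q, Y) = 2*q/(Y + q) (k(q, Y) = (2*q)/(Y + q) = 2*q/(Y + q))
-3124*k(5, -1) = -6248*5/(-1 + 5) = -6248*5/4 = -3124*5/2 = -7810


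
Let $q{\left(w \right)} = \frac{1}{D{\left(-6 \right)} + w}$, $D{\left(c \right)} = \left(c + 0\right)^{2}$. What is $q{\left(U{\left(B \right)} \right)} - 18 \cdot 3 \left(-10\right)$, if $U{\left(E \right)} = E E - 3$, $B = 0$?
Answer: $\frac{17821}{33} \approx 540.03$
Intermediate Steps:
$D{\left(c \right)} = c^{2}$
$U{\left(E \right)} = -3 + E^{2}$ ($U{\left(E \right)} = E^{2} - 3 = -3 + E^{2}$)
$q{\left(w \right)} = \frac{1}{36 + w}$ ($q{\left(w \right)} = \frac{1}{\left(-6\right)^{2} + w} = \frac{1}{36 + w}$)
$q{\left(U{\left(B \right)} \right)} - 18 \cdot 3 \left(-10\right) = \frac{1}{36 - \left(3 - 0^{2}\right)} - 18 \cdot 3 \left(-10\right) = \frac{1}{36 + \left(-3 + 0\right)} - 54 \left(-10\right) = \frac{1}{36 - 3} - -540 = \frac{1}{33} + 540 = \frac{17821}{33}$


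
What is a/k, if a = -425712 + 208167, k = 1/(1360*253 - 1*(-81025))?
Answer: -92479467225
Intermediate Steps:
k = 1/425105 (k = 1/(344080 + 81025) = 1/425105 ≈ 2.3524e-6)
a = -217545
a/k = -217545/1/425105 = -217545*425105 = -92479467225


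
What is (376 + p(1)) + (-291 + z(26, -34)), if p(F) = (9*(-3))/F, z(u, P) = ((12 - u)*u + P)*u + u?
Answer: -10264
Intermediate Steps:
z(u, P) = u + u*(P + u*(12 - u)) (z(u, P) = (u*(12 - u) + P)*u + u = (P + u*(12 - u))*u + u = u*(P + u*(12 - u)) + u = u + u*(P + u*(12 - u)))
p(F) = -27/F
(376 + p(1)) + (-291 + z(26, -34)) = (376 - 27/1) + (-291 + 26*(1 - 34 - 1*26**2 + 12*26)) = (376 - 27*1) + (-291 + 26*(1 - 34 - 1*676 + 312)) = (376 - 27) + (-291 + 26*(1 - 34 - 676 + 312)) = 349 + (-291 + 26*(-397)) = 349 + (-291 - 10322) = 349 - 10613 = -10264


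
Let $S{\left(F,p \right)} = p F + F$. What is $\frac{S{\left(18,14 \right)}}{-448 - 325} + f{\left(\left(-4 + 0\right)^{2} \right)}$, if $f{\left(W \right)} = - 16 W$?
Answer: $- \frac{198158}{773} \approx -256.35$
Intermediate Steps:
$S{\left(F,p \right)} = F + F p$ ($S{\left(F,p \right)} = F p + F = F + F p$)
$\frac{S{\left(18,14 \right)}}{-448 - 325} + f{\left(\left(-4 + 0\right)^{2} \right)} = \frac{18 \left(1 + 14\right)}{-448 - 325} - 16 \left(-4 + 0\right)^{2} = \frac{18 \cdot 15}{-773} - 16 \left(-4\right)^{2} = 270 \left(- \frac{1}{773}\right) - 256 = - \frac{270}{773} - 256 = - \frac{198158}{773}$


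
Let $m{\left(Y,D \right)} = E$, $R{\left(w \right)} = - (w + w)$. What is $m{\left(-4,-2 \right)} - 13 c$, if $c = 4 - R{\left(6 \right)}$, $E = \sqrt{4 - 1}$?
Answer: $-208 + \sqrt{3} \approx -206.27$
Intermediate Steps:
$E = \sqrt{3} \approx 1.732$
$R{\left(w \right)} = - 2 w$
$m{\left(Y,D \right)} = \sqrt{3}$
$c = 16$ ($c = 4 - \left(-2\right) 6 = 4 - -12 = 4 + 12 = 16$)
$m{\left(-4,-2 \right)} - 13 c = \sqrt{3} - 208 = -208 + \sqrt{3}$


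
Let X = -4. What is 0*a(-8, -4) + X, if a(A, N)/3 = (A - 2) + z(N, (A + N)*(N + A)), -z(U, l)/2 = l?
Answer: -4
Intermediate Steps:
z(U, l) = -2*l
a(A, N) = -6 - 6*(A + N)² + 3*A (a(A, N) = 3*((A - 2) - 2*(A + N)*(N + A)) = 3*((-2 + A) - 2*(A + N)*(A + N)) = 3*((-2 + A) - 2*(A + N)²) = 3*(-2 + A - 2*(A + N)²) = -6 - 6*(A + N)² + 3*A)
0*a(-8, -4) + X = 0*(-6 - 6*(-8)² - 6*(-4)² + 3*(-8) - 12*(-8)*(-4)) - 4 = 0*(-6 - 6*64 - 6*16 - 24 - 384) - 4 = 0*(-6 - 384 - 96 - 24 - 384) - 4 = 0*(-894) - 4 = 0 - 4 = -4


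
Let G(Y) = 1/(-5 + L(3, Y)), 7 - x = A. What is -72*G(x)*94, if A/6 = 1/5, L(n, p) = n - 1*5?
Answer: 6768/7 ≈ 966.86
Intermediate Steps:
L(n, p) = -5 + n (L(n, p) = n - 5 = -5 + n)
A = 6/5 ≈ 1.2000
x = 29/5 (x = 7 - 1*6/5 = 7 - 6/5 = 29/5 ≈ 5.8000)
G(Y) = -⅐ (G(Y) = 1/(-5 + (-5 + 3)) = 1/(-5 - 2) = 1/(-7) = -⅐)
-72*G(x)*94 = -72*(-⅐)*94 = (72/7)*94 = 6768/7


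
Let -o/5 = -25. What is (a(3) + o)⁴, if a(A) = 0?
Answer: 244140625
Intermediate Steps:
o = 125 (o = -5*(-25) = 125)
(a(3) + o)⁴ = (0 + 125)⁴ = 125⁴ = 244140625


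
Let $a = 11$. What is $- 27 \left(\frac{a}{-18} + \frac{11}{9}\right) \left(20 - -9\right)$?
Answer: $- \frac{957}{2} \approx -478.5$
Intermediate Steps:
$- 27 \left(\frac{a}{-18} + \frac{11}{9}\right) \left(20 - -9\right) = - 27 \left(\frac{11}{-18} + \frac{11}{9}\right) \left(20 - -9\right) = - 27 \left(11 \left(- \frac{1}{18}\right) + 11 \cdot \frac{1}{9}\right) \left(20 + 9\right) = - 27 \left(- \frac{11}{18} + \frac{11}{9}\right) 29 = \left(-27\right) \frac{11}{18} \cdot 29 = \left(- \frac{33}{2}\right) 29 = - \frac{957}{2}$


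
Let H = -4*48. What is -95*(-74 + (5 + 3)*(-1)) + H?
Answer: 7598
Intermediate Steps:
H = -192
-95*(-74 + (5 + 3)*(-1)) + H = -95*(-74 + (5 + 3)*(-1)) - 192 = -95*(-74 + 8*(-1)) - 192 = -95*(-74 - 8) - 192 = -95*(-82) - 192 = 7790 - 192 = 7598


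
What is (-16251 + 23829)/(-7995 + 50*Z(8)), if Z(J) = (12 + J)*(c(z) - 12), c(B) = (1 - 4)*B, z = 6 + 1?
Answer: -842/4555 ≈ -0.18485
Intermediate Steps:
z = 7
c(B) = -3*B
Z(J) = -396 - 33*J (Z(J) = (12 + J)*(-3*7 - 12) = (12 + J)*(-21 - 12) = (12 + J)*(-33) = -396 - 33*J)
(-16251 + 23829)/(-7995 + 50*Z(8)) = (-16251 + 23829)/(-7995 + 50*(-396 - 33*8)) = 7578/(-7995 + 50*(-396 - 264)) = 7578/(-7995 + 50*(-660)) = 7578/(-7995 - 33000) = 7578/(-40995) = 7578*(-1/40995) = -842/4555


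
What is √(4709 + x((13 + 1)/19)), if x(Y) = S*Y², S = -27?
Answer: √1694657/19 ≈ 68.515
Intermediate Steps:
x(Y) = -27*Y²
√(4709 + x((13 + 1)/19)) = √(4709 - 27*(13 + 1)²/361) = √(4709 - 27*(14*(1/19))²) = √(4709 - 27*(14/19)²) = √(4709 - 27*196/361) = √(4709 - 5292/361) = √(1694657/361) = √1694657/19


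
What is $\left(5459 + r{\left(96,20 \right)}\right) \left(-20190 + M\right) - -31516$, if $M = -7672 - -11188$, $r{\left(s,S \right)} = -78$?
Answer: $-89691278$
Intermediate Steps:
$M = 3516$ ($M = -7672 + 11188 = 3516$)
$\left(5459 + r{\left(96,20 \right)}\right) \left(-20190 + M\right) - -31516 = \left(5459 - 78\right) \left(-20190 + 3516\right) - -31516 = 5381 \left(-16674\right) + 31516 = -89722794 + 31516 = -89691278$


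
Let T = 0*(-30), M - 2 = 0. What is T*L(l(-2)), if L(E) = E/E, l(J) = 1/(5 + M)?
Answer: 0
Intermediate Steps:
M = 2 (M = 2 + 0 = 2)
l(J) = 1/7 (l(J) = 1/(5 + 2) = 1/7)
L(E) = 1
T = 0
T*L(l(-2)) = 0*1 = 0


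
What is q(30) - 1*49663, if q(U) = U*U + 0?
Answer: -48763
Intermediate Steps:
q(U) = U**2 (q(U) = U**2 + 0 = U**2)
q(30) - 1*49663 = 30**2 - 1*49663 = 900 - 49663 = -48763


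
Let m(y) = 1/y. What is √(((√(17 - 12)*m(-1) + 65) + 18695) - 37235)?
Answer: √(-18475 - √5) ≈ 135.93*I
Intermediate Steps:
√(((√(17 - 12)*m(-1) + 65) + 18695) - 37235) = √(((√(17 - 12)/(-1) + 65) + 18695) - 37235) = √(((√5*(-1) + 65) + 18695) - 37235) = √(((-√5 + 65) + 18695) - 37235) = √(((65 - √5) + 18695) - 37235) = √((18760 - √5) - 37235) = √(-18475 - √5)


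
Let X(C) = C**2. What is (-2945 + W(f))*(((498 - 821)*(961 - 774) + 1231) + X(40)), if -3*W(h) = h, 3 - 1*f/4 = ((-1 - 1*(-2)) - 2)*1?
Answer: 169850690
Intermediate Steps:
f = 16 (f = 12 - 4*((-1 - 1*(-2)) - 2) = 12 - 4*((-1 + 2) - 2) = 12 - 4*(1 - 2) = 12 - (-4) = 12 - 4*(-1) = 12 + 4 = 16)
W(h) = -h/3
(-2945 + W(f))*(((498 - 821)*(961 - 774) + 1231) + X(40)) = (-2945 - 1/3*16)*(((498 - 821)*(961 - 774) + 1231) + 40**2) = (-2945 - 16/3)*((-323*187 + 1231) + 1600) = -8851*((-60401 + 1231) + 1600)/3 = -8851*(-59170 + 1600)/3 = -8851/3*(-57570) = 169850690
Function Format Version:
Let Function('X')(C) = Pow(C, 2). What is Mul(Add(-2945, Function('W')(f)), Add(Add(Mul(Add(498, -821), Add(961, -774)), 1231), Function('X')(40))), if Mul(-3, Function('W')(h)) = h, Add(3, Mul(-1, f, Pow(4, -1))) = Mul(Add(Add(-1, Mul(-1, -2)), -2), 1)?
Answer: 169850690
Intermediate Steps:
f = 16 (f = Add(12, Mul(-4, Mul(Add(Add(-1, Mul(-1, -2)), -2), 1))) = Add(12, Mul(-4, Mul(Add(Add(-1, 2), -2), 1))) = Add(12, Mul(-4, Mul(Add(1, -2), 1))) = Add(12, Mul(-4, Mul(-1, 1))) = Add(12, Mul(-4, -1)) = Add(12, 4) = 16)
Function('W')(h) = Mul(Rational(-1, 3), h)
Mul(Add(-2945, Function('W')(f)), Add(Add(Mul(Add(498, -821), Add(961, -774)), 1231), Function('X')(40))) = Mul(Add(-2945, Mul(Rational(-1, 3), 16)), Add(Add(Mul(Add(498, -821), Add(961, -774)), 1231), Pow(40, 2))) = Mul(Add(-2945, Rational(-16, 3)), Add(Add(Mul(-323, 187), 1231), 1600)) = Mul(Rational(-8851, 3), Add(Add(-60401, 1231), 1600)) = Mul(Rational(-8851, 3), Add(-59170, 1600)) = Mul(Rational(-8851, 3), -57570) = 169850690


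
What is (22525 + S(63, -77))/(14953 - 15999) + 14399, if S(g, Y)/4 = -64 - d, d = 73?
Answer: 15039377/1046 ≈ 14378.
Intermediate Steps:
S(g, Y) = -548 (S(g, Y) = 4*(-64 - 1*73) = 4*(-64 - 73) = 4*(-137) = -548)
(22525 + S(63, -77))/(14953 - 15999) + 14399 = (22525 - 548)/(14953 - 15999) + 14399 = 21977/(-1046) + 14399 = 21977*(-1/1046) + 14399 = -21977/1046 + 14399 = 15039377/1046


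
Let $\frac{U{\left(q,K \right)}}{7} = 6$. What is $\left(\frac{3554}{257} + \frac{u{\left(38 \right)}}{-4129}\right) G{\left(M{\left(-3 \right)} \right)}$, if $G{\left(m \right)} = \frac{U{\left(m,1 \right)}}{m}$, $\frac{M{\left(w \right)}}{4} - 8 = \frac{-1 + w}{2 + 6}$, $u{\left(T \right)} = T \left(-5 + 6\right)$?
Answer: $\frac{20530580}{1061153} \approx 19.347$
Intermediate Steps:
$U{\left(q,K \right)} = 42$ ($U{\left(q,K \right)} = 7 \cdot 6 = 42$)
$u{\left(T \right)} = T$ ($u{\left(T \right)} = T 1 = T$)
$M{\left(w \right)} = \frac{63}{2} + \frac{w}{2}$ ($M{\left(w \right)} = 32 + 4 \frac{-1 + w}{2 + 6} = 32 + 4 \frac{-1 + w}{8} = 32 + 4 \left(-1 + w\right) \frac{1}{8} = 32 + 4 \left(- \frac{1}{8} + \frac{w}{8}\right) = 32 + \left(- \frac{1}{2} + \frac{w}{2}\right) = \frac{63}{2} + \frac{w}{2}$)
$G{\left(m \right)} = \frac{42}{m}$
$\left(\frac{3554}{257} + \frac{u{\left(38 \right)}}{-4129}\right) G{\left(M{\left(-3 \right)} \right)} = \left(\frac{3554}{257} + \frac{38}{-4129}\right) \frac{42}{\frac{63}{2} + \frac{1}{2} \left(-3\right)} = \left(3554 \cdot \frac{1}{257} + 38 \left(- \frac{1}{4129}\right)\right) \frac{42}{\frac{63}{2} - \frac{3}{2}} = \left(\frac{3554}{257} - \frac{38}{4129}\right) \frac{42}{30} = \frac{14664700 \cdot 42 \cdot \frac{1}{30}}{1061153} = \frac{14664700}{1061153} \cdot \frac{7}{5} = \frac{20530580}{1061153}$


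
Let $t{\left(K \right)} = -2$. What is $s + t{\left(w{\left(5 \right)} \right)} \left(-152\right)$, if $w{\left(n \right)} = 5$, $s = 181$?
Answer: $485$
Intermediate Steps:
$s + t{\left(w{\left(5 \right)} \right)} \left(-152\right) = 181 - -304 = 181 + 304 = 485$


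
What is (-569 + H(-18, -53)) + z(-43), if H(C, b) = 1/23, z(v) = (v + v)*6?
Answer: -24954/23 ≈ -1085.0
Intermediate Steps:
z(v) = 12*v (z(v) = (2*v)*6 = 12*v)
H(C, b) = 1/23
(-569 + H(-18, -53)) + z(-43) = (-569 + 1/23) + 12*(-43) = -13086/23 - 516 = -24954/23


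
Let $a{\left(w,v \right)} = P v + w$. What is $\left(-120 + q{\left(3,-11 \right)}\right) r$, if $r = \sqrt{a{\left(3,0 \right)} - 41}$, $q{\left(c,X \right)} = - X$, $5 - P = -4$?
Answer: $- 109 i \sqrt{38} \approx - 671.92 i$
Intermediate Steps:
$P = 9$ ($P = 5 - -4 = 5 + 4 = 9$)
$a{\left(w,v \right)} = w + 9 v$ ($a{\left(w,v \right)} = 9 v + w = w + 9 v$)
$r = i \sqrt{38}$ ($r = \sqrt{\left(3 + 9 \cdot 0\right) - 41} = \sqrt{\left(3 + 0\right) - 41} = \sqrt{3 - 41} = \sqrt{-38} = i \sqrt{38} \approx 6.1644 i$)
$\left(-120 + q{\left(3,-11 \right)}\right) r = \left(-120 - -11\right) i \sqrt{38} = \left(-120 + 11\right) i \sqrt{38} = - 109 i \sqrt{38}$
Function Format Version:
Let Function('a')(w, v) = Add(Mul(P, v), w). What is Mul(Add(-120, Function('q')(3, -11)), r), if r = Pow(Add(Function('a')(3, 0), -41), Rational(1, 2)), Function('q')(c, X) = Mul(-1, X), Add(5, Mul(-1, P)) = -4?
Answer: Mul(-109, I, Pow(38, Rational(1, 2))) ≈ Mul(-671.92, I)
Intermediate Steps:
P = 9 (P = Add(5, Mul(-1, -4)) = Add(5, 4) = 9)
Function('a')(w, v) = Add(w, Mul(9, v)) (Function('a')(w, v) = Add(Mul(9, v), w) = Add(w, Mul(9, v)))
r = Mul(I, Pow(38, Rational(1, 2))) (r = Pow(Add(Add(3, Mul(9, 0)), -41), Rational(1, 2)) = Pow(Add(Add(3, 0), -41), Rational(1, 2)) = Pow(Add(3, -41), Rational(1, 2)) = Pow(-38, Rational(1, 2)) = Mul(I, Pow(38, Rational(1, 2))) ≈ Mul(6.1644, I))
Mul(Add(-120, Function('q')(3, -11)), r) = Mul(Add(-120, Mul(-1, -11)), Mul(I, Pow(38, Rational(1, 2)))) = Mul(Add(-120, 11), Mul(I, Pow(38, Rational(1, 2)))) = Mul(-109, Mul(I, Pow(38, Rational(1, 2)))) = Mul(-109, I, Pow(38, Rational(1, 2)))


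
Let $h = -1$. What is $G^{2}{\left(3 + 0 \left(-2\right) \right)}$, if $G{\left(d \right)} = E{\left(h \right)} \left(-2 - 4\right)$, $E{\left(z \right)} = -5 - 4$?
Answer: $2916$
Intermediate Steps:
$E{\left(z \right)} = -9$ ($E{\left(z \right)} = -5 - 4 = -9$)
$G{\left(d \right)} = 54$ ($G{\left(d \right)} = - 9 \left(-2 - 4\right) = \left(-9\right) \left(-6\right) = 54$)
$G^{2}{\left(3 + 0 \left(-2\right) \right)} = 54^{2} = 2916$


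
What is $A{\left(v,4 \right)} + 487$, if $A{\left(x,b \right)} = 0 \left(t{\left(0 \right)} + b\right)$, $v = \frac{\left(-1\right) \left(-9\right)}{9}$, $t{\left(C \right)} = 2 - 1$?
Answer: $487$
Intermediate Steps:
$t{\left(C \right)} = 1$
$v = 1$ ($v = 9 \cdot \frac{1}{9} = 1$)
$A{\left(x,b \right)} = 0$ ($A{\left(x,b \right)} = 0 \left(1 + b\right) = 0$)
$A{\left(v,4 \right)} + 487 = 0 + 487 = 487$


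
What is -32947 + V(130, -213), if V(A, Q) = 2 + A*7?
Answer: -32035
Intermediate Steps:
V(A, Q) = 2 + 7*A
-32947 + V(130, -213) = -32947 + (2 + 7*130) = -32947 + (2 + 910) = -32947 + 912 = -32035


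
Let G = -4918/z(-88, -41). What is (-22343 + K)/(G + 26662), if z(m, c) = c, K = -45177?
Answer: -138416/54903 ≈ -2.5211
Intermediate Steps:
G = 4918/41 (G = -4918/(-41) = -4918*(-1/41) = 4918/41 ≈ 119.95)
(-22343 + K)/(G + 26662) = (-22343 - 45177)/(4918/41 + 26662) = -67520/1098060/41 = -67520*41/1098060 = -138416/54903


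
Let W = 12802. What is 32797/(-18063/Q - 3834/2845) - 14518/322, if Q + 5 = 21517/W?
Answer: -590864760299761/15127607571084 ≈ -39.059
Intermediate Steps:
Q = -42493/12802 (Q = -5 + 21517/12802 = -42493/12802 ≈ -3.3192)
32797/(-18063/Q - 3834/2845) - 14518/322 = 32797/(-18063/(-42493/12802) - 3834/2845) - 14518/322 = 32797/(-18063*(-12802/42493) - 3834*1/2845) - 14518*1/322 = 32797/(231242526/42493 - 3834/2845) - 1037/23 = 32797/(657722068308/120892585) - 1037/23 = 32797*(120892585/657722068308) - 1037/23 = 3964914110245/657722068308 - 1037/23 = -590864760299761/15127607571084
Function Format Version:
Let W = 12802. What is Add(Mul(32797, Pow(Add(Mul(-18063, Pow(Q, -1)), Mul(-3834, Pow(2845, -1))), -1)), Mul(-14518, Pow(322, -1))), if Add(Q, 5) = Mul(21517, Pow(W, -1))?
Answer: Rational(-590864760299761, 15127607571084) ≈ -39.059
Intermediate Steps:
Q = Rational(-42493, 12802) (Q = Add(-5, Mul(21517, Pow(12802, -1))) = Add(-5, Mul(21517, Rational(1, 12802))) = Add(-5, Rational(21517, 12802)) = Rational(-42493, 12802) ≈ -3.3192)
Add(Mul(32797, Pow(Add(Mul(-18063, Pow(Q, -1)), Mul(-3834, Pow(2845, -1))), -1)), Mul(-14518, Pow(322, -1))) = Add(Mul(32797, Pow(Add(Mul(-18063, Pow(Rational(-42493, 12802), -1)), Mul(-3834, Pow(2845, -1))), -1)), Mul(-14518, Pow(322, -1))) = Add(Mul(32797, Pow(Add(Mul(-18063, Rational(-12802, 42493)), Mul(-3834, Rational(1, 2845))), -1)), Mul(-14518, Rational(1, 322))) = Add(Mul(32797, Pow(Add(Rational(231242526, 42493), Rational(-3834, 2845)), -1)), Rational(-1037, 23)) = Add(Mul(32797, Pow(Rational(657722068308, 120892585), -1)), Rational(-1037, 23)) = Add(Mul(32797, Rational(120892585, 657722068308)), Rational(-1037, 23)) = Add(Rational(3964914110245, 657722068308), Rational(-1037, 23)) = Rational(-590864760299761, 15127607571084)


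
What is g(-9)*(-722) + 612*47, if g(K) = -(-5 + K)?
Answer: 18656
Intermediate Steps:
g(K) = 5 - K
g(-9)*(-722) + 612*47 = (5 - 1*(-9))*(-722) + 612*47 = (5 + 9)*(-722) + 28764 = 14*(-722) + 28764 = -10108 + 28764 = 18656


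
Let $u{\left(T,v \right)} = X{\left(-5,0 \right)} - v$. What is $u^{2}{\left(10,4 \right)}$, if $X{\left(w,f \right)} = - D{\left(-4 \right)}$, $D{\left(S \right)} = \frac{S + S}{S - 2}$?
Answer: $\frac{256}{9} \approx 28.444$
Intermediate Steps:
$D{\left(S \right)} = \frac{2 S}{-2 + S}$
$X{\left(w,f \right)} = - \frac{4}{3}$ ($X{\left(w,f \right)} = - \frac{2 \left(-4\right)}{-2 - 4} = - \frac{2 \left(-4\right)}{-6} = - \frac{2 \left(-4\right) \left(-1\right)}{6} = \left(-1\right) \frac{4}{3} = - \frac{4}{3}$)
$u{\left(T,v \right)} = - \frac{4}{3} - v$
$u^{2}{\left(10,4 \right)} = \left(- \frac{4}{3} - 4\right)^{2} = \left(- \frac{16}{3}\right)^{2} = \frac{256}{9}$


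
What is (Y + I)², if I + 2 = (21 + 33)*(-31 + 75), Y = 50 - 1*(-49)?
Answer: 6115729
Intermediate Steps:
Y = 99 (Y = 50 + 49 = 99)
I = 2374 (I = -2 + (21 + 33)*(-31 + 75) = -2 + 54*44 = -2 + 2376 = 2374)
(Y + I)² = (99 + 2374)² = 2473² = 6115729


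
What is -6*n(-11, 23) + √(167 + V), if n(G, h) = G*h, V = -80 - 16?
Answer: 1518 + √71 ≈ 1526.4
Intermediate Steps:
V = -96
-6*n(-11, 23) + √(167 + V) = -(-66)*23 + √(167 - 96) = -6*(-253) + √71 = 1518 + √71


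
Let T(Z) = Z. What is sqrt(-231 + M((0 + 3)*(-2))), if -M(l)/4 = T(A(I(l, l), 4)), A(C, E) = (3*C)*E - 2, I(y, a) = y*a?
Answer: I*sqrt(1951) ≈ 44.17*I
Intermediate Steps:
I(y, a) = a*y
A(C, E) = -2 + 3*C*E (A(C, E) = 3*C*E - 2 = -2 + 3*C*E)
M(l) = 8 - 48*l**2 (M(l) = -4*(-2 + 3*(l*l)*4) = -4*(-2 + 3*l**2*4) = -4*(-2 + 12*l**2) = 8 - 48*l**2)
sqrt(-231 + M((0 + 3)*(-2))) = sqrt(-231 + (8 - 48*4*(0 + 3)**2)) = sqrt(-231 + (8 - 48*(3*(-2))**2)) = sqrt(-231 + (8 - 48*(-6)**2)) = sqrt(-231 + (8 - 48*36)) = sqrt(-231 + (8 - 1728)) = sqrt(-231 - 1720) = sqrt(-1951) = I*sqrt(1951)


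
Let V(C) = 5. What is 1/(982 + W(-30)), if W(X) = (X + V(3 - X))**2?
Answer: 1/1607 ≈ 0.00062228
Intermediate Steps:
W(X) = (5 + X)**2 (W(X) = (X + 5)**2 = (5 + X)**2)
1/(982 + W(-30)) = 1/(982 + (5 - 30)**2) = 1/(982 + (-25)**2) = 1/(982 + 625) = 1/1607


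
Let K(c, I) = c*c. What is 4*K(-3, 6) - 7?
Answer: 29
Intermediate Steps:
K(c, I) = c²
4*K(-3, 6) - 7 = 4*(-3)² - 7 = 4*9 - 7 = 36 - 7 = 29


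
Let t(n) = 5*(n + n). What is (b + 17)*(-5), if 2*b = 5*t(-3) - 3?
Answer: 595/2 ≈ 297.50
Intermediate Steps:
t(n) = 10*n (t(n) = 5*(2*n) = 10*n)
b = -153/2 (b = (5*(10*(-3)) - 3)/2 = (5*(-30) - 3)/2 = (-150 - 3)/2 = (½)*(-153) = -153/2 ≈ -76.500)
(b + 17)*(-5) = (-153/2 + 17)*(-5) = -119/2*(-5) = 595/2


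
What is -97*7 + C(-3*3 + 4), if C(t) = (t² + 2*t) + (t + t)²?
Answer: -564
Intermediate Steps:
C(t) = 2*t + 5*t² (C(t) = (t² + 2*t) + (2*t)² = (t² + 2*t) + 4*t² = 2*t + 5*t²)
-97*7 + C(-3*3 + 4) = -97*7 + (-3*3 + 4)*(2 + 5*(-3*3 + 4)) = -679 + (-9 + 4)*(2 + 5*(-9 + 4)) = -679 - 5*(2 + 5*(-5)) = -679 - 5*(2 - 25) = -679 - 5*(-23) = -679 + 115 = -564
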